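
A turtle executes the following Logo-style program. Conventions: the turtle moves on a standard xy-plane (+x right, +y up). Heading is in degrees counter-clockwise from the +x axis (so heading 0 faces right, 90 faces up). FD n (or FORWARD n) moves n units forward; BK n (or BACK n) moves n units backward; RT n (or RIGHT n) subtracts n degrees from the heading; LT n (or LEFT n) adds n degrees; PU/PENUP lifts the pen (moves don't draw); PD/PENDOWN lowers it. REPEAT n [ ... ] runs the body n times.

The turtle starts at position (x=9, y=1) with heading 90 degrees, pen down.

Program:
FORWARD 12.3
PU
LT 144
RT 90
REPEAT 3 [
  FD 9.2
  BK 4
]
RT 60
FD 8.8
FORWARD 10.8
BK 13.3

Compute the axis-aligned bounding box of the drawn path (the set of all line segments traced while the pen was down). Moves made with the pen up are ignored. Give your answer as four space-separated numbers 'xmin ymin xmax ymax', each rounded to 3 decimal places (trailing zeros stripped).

Answer: 9 1 9 13.3

Derivation:
Executing turtle program step by step:
Start: pos=(9,1), heading=90, pen down
FD 12.3: (9,1) -> (9,13.3) [heading=90, draw]
PU: pen up
LT 144: heading 90 -> 234
RT 90: heading 234 -> 144
REPEAT 3 [
  -- iteration 1/3 --
  FD 9.2: (9,13.3) -> (1.557,18.708) [heading=144, move]
  BK 4: (1.557,18.708) -> (4.793,16.356) [heading=144, move]
  -- iteration 2/3 --
  FD 9.2: (4.793,16.356) -> (-2.65,21.764) [heading=144, move]
  BK 4: (-2.65,21.764) -> (0.586,19.413) [heading=144, move]
  -- iteration 3/3 --
  FD 9.2: (0.586,19.413) -> (-6.857,24.821) [heading=144, move]
  BK 4: (-6.857,24.821) -> (-3.621,22.469) [heading=144, move]
]
RT 60: heading 144 -> 84
FD 8.8: (-3.621,22.469) -> (-2.701,31.221) [heading=84, move]
FD 10.8: (-2.701,31.221) -> (-1.572,41.962) [heading=84, move]
BK 13.3: (-1.572,41.962) -> (-2.962,28.735) [heading=84, move]
Final: pos=(-2.962,28.735), heading=84, 1 segment(s) drawn

Segment endpoints: x in {9}, y in {1, 13.3}
xmin=9, ymin=1, xmax=9, ymax=13.3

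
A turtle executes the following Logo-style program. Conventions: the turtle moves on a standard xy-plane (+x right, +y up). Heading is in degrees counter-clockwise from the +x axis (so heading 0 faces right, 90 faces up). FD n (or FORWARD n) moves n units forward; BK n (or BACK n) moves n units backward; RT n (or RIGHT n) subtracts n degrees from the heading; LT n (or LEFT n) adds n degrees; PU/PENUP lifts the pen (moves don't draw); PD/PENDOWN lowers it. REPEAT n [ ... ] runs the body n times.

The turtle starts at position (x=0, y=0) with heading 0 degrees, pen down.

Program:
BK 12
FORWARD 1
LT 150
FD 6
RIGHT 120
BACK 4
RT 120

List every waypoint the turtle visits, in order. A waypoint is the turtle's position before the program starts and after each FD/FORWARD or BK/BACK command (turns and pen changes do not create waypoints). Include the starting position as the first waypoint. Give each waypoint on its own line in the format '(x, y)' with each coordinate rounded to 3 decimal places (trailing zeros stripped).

Answer: (0, 0)
(-12, 0)
(-11, 0)
(-16.196, 3)
(-19.66, 1)

Derivation:
Executing turtle program step by step:
Start: pos=(0,0), heading=0, pen down
BK 12: (0,0) -> (-12,0) [heading=0, draw]
FD 1: (-12,0) -> (-11,0) [heading=0, draw]
LT 150: heading 0 -> 150
FD 6: (-11,0) -> (-16.196,3) [heading=150, draw]
RT 120: heading 150 -> 30
BK 4: (-16.196,3) -> (-19.66,1) [heading=30, draw]
RT 120: heading 30 -> 270
Final: pos=(-19.66,1), heading=270, 4 segment(s) drawn
Waypoints (5 total):
(0, 0)
(-12, 0)
(-11, 0)
(-16.196, 3)
(-19.66, 1)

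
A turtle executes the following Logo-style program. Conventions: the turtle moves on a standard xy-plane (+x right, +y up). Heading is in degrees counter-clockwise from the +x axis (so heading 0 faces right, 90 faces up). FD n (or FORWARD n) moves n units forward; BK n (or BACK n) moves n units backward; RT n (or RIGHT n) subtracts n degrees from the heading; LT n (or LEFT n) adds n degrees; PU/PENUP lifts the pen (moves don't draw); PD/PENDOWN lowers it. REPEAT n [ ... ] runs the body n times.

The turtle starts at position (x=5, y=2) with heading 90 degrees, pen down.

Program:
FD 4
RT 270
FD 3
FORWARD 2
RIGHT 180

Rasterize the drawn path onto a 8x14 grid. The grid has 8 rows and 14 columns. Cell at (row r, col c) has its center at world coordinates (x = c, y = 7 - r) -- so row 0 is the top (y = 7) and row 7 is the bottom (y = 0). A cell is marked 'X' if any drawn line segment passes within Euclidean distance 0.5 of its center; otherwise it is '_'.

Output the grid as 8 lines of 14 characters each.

Segment 0: (5,2) -> (5,6)
Segment 1: (5,6) -> (2,6)
Segment 2: (2,6) -> (0,6)

Answer: ______________
XXXXXX________
_____X________
_____X________
_____X________
_____X________
______________
______________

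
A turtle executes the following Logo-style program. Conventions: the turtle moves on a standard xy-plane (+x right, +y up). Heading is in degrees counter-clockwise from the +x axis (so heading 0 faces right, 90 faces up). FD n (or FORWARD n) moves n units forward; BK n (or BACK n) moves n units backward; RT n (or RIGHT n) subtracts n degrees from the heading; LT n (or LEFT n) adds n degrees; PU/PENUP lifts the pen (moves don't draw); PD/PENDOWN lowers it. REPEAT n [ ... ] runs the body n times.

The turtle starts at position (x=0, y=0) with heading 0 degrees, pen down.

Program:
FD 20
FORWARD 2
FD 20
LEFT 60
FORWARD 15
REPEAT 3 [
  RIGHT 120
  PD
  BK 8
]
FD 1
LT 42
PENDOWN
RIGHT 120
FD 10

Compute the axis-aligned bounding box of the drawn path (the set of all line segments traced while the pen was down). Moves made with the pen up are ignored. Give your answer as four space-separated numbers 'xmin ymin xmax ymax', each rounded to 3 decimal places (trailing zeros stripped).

Executing turtle program step by step:
Start: pos=(0,0), heading=0, pen down
FD 20: (0,0) -> (20,0) [heading=0, draw]
FD 2: (20,0) -> (22,0) [heading=0, draw]
FD 20: (22,0) -> (42,0) [heading=0, draw]
LT 60: heading 0 -> 60
FD 15: (42,0) -> (49.5,12.99) [heading=60, draw]
REPEAT 3 [
  -- iteration 1/3 --
  RT 120: heading 60 -> 300
  PD: pen down
  BK 8: (49.5,12.99) -> (45.5,19.919) [heading=300, draw]
  -- iteration 2/3 --
  RT 120: heading 300 -> 180
  PD: pen down
  BK 8: (45.5,19.919) -> (53.5,19.919) [heading=180, draw]
  -- iteration 3/3 --
  RT 120: heading 180 -> 60
  PD: pen down
  BK 8: (53.5,19.919) -> (49.5,12.99) [heading=60, draw]
]
FD 1: (49.5,12.99) -> (50,13.856) [heading=60, draw]
LT 42: heading 60 -> 102
PD: pen down
RT 120: heading 102 -> 342
FD 10: (50,13.856) -> (59.511,10.766) [heading=342, draw]
Final: pos=(59.511,10.766), heading=342, 9 segment(s) drawn

Segment endpoints: x in {0, 20, 22, 42, 45.5, 49.5, 50, 53.5, 59.511}, y in {0, 10.766, 12.99, 13.856, 19.919}
xmin=0, ymin=0, xmax=59.511, ymax=19.919

Answer: 0 0 59.511 19.919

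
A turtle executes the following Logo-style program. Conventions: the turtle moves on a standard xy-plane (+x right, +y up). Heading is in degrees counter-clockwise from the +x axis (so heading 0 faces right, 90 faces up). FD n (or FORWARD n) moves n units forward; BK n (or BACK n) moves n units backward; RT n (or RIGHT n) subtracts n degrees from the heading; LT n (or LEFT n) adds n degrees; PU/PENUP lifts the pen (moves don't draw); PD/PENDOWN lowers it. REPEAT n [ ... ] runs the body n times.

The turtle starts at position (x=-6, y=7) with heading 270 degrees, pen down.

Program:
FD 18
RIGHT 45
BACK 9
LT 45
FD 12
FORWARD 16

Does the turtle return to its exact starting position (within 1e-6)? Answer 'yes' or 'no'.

Executing turtle program step by step:
Start: pos=(-6,7), heading=270, pen down
FD 18: (-6,7) -> (-6,-11) [heading=270, draw]
RT 45: heading 270 -> 225
BK 9: (-6,-11) -> (0.364,-4.636) [heading=225, draw]
LT 45: heading 225 -> 270
FD 12: (0.364,-4.636) -> (0.364,-16.636) [heading=270, draw]
FD 16: (0.364,-16.636) -> (0.364,-32.636) [heading=270, draw]
Final: pos=(0.364,-32.636), heading=270, 4 segment(s) drawn

Start position: (-6, 7)
Final position: (0.364, -32.636)
Distance = 40.144; >= 1e-6 -> NOT closed

Answer: no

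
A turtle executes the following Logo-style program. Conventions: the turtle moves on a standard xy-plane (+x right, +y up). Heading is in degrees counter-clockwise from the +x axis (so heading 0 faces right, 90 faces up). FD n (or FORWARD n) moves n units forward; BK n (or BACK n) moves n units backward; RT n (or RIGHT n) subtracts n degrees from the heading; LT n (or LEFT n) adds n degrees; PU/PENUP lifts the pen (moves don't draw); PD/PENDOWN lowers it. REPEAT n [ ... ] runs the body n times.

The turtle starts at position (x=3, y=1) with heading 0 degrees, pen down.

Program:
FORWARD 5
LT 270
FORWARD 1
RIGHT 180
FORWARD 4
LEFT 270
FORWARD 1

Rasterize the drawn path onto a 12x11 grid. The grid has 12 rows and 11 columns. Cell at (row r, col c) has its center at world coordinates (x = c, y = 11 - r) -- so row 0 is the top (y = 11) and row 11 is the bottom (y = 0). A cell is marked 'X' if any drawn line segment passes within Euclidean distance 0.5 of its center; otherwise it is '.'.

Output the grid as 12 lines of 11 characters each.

Segment 0: (3,1) -> (8,1)
Segment 1: (8,1) -> (8,0)
Segment 2: (8,0) -> (8,4)
Segment 3: (8,4) -> (9,4)

Answer: ...........
...........
...........
...........
...........
...........
...........
........XX.
........X..
........X..
...XXXXXX..
........X..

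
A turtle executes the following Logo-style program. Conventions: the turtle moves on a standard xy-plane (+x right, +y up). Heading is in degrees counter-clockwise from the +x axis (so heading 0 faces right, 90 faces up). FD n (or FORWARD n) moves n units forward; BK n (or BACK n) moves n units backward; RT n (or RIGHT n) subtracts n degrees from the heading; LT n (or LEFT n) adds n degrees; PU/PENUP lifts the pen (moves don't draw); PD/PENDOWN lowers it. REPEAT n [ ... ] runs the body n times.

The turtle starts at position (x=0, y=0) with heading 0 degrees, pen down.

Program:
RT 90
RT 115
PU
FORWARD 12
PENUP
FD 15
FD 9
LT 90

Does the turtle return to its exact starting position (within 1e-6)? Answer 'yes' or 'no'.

Executing turtle program step by step:
Start: pos=(0,0), heading=0, pen down
RT 90: heading 0 -> 270
RT 115: heading 270 -> 155
PU: pen up
FD 12: (0,0) -> (-10.876,5.071) [heading=155, move]
PU: pen up
FD 15: (-10.876,5.071) -> (-24.47,11.411) [heading=155, move]
FD 9: (-24.47,11.411) -> (-32.627,15.214) [heading=155, move]
LT 90: heading 155 -> 245
Final: pos=(-32.627,15.214), heading=245, 0 segment(s) drawn

Start position: (0, 0)
Final position: (-32.627, 15.214)
Distance = 36; >= 1e-6 -> NOT closed

Answer: no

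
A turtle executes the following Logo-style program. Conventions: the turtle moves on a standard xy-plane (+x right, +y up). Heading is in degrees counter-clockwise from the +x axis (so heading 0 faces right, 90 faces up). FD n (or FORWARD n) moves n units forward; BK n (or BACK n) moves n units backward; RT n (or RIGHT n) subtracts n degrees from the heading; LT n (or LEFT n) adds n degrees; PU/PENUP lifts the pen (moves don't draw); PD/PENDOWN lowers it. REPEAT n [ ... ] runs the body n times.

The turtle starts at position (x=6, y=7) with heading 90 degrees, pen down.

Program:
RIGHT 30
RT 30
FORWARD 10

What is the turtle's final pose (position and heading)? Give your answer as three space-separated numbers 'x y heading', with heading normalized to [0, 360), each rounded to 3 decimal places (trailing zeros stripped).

Answer: 14.66 12 30

Derivation:
Executing turtle program step by step:
Start: pos=(6,7), heading=90, pen down
RT 30: heading 90 -> 60
RT 30: heading 60 -> 30
FD 10: (6,7) -> (14.66,12) [heading=30, draw]
Final: pos=(14.66,12), heading=30, 1 segment(s) drawn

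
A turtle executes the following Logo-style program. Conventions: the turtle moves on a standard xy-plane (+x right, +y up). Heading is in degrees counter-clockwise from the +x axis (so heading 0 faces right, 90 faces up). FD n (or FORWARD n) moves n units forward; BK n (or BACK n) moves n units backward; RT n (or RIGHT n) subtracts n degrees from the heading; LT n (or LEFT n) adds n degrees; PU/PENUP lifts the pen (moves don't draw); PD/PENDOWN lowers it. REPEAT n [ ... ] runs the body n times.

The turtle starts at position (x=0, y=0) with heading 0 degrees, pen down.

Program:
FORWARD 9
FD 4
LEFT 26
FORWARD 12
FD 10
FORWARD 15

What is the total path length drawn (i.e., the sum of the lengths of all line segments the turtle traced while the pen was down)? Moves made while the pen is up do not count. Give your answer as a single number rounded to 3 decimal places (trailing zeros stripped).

Answer: 50

Derivation:
Executing turtle program step by step:
Start: pos=(0,0), heading=0, pen down
FD 9: (0,0) -> (9,0) [heading=0, draw]
FD 4: (9,0) -> (13,0) [heading=0, draw]
LT 26: heading 0 -> 26
FD 12: (13,0) -> (23.786,5.26) [heading=26, draw]
FD 10: (23.786,5.26) -> (32.773,9.644) [heading=26, draw]
FD 15: (32.773,9.644) -> (46.255,16.22) [heading=26, draw]
Final: pos=(46.255,16.22), heading=26, 5 segment(s) drawn

Segment lengths:
  seg 1: (0,0) -> (9,0), length = 9
  seg 2: (9,0) -> (13,0), length = 4
  seg 3: (13,0) -> (23.786,5.26), length = 12
  seg 4: (23.786,5.26) -> (32.773,9.644), length = 10
  seg 5: (32.773,9.644) -> (46.255,16.22), length = 15
Total = 50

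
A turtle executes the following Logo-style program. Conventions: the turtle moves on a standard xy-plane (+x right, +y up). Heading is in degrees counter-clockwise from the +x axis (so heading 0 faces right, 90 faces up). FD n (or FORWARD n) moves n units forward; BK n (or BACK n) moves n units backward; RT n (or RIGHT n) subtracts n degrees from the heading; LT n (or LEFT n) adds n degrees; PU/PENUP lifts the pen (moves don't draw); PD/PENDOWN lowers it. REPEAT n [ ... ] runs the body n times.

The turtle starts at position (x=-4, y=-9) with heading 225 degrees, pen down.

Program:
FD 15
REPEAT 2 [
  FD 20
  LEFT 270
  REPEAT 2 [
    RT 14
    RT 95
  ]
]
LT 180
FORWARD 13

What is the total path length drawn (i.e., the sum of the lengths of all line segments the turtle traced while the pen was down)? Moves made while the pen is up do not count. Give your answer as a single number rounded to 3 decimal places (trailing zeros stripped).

Executing turtle program step by step:
Start: pos=(-4,-9), heading=225, pen down
FD 15: (-4,-9) -> (-14.607,-19.607) [heading=225, draw]
REPEAT 2 [
  -- iteration 1/2 --
  FD 20: (-14.607,-19.607) -> (-28.749,-33.749) [heading=225, draw]
  LT 270: heading 225 -> 135
  REPEAT 2 [
    -- iteration 1/2 --
    RT 14: heading 135 -> 121
    RT 95: heading 121 -> 26
    -- iteration 2/2 --
    RT 14: heading 26 -> 12
    RT 95: heading 12 -> 277
  ]
  -- iteration 2/2 --
  FD 20: (-28.749,-33.749) -> (-26.311,-53.6) [heading=277, draw]
  LT 270: heading 277 -> 187
  REPEAT 2 [
    -- iteration 1/2 --
    RT 14: heading 187 -> 173
    RT 95: heading 173 -> 78
    -- iteration 2/2 --
    RT 14: heading 78 -> 64
    RT 95: heading 64 -> 329
  ]
]
LT 180: heading 329 -> 149
FD 13: (-26.311,-53.6) -> (-37.455,-46.904) [heading=149, draw]
Final: pos=(-37.455,-46.904), heading=149, 4 segment(s) drawn

Segment lengths:
  seg 1: (-4,-9) -> (-14.607,-19.607), length = 15
  seg 2: (-14.607,-19.607) -> (-28.749,-33.749), length = 20
  seg 3: (-28.749,-33.749) -> (-26.311,-53.6), length = 20
  seg 4: (-26.311,-53.6) -> (-37.455,-46.904), length = 13
Total = 68

Answer: 68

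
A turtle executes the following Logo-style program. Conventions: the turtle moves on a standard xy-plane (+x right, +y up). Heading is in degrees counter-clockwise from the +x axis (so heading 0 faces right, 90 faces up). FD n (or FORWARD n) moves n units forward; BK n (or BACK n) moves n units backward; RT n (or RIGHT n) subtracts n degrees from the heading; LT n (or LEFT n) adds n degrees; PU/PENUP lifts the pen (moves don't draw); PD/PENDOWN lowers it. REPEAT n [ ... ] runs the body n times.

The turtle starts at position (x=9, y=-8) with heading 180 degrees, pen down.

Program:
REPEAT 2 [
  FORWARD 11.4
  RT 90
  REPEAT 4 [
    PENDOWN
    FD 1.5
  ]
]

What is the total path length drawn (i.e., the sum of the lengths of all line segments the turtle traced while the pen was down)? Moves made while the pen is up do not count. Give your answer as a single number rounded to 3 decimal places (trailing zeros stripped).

Answer: 34.8

Derivation:
Executing turtle program step by step:
Start: pos=(9,-8), heading=180, pen down
REPEAT 2 [
  -- iteration 1/2 --
  FD 11.4: (9,-8) -> (-2.4,-8) [heading=180, draw]
  RT 90: heading 180 -> 90
  REPEAT 4 [
    -- iteration 1/4 --
    PD: pen down
    FD 1.5: (-2.4,-8) -> (-2.4,-6.5) [heading=90, draw]
    -- iteration 2/4 --
    PD: pen down
    FD 1.5: (-2.4,-6.5) -> (-2.4,-5) [heading=90, draw]
    -- iteration 3/4 --
    PD: pen down
    FD 1.5: (-2.4,-5) -> (-2.4,-3.5) [heading=90, draw]
    -- iteration 4/4 --
    PD: pen down
    FD 1.5: (-2.4,-3.5) -> (-2.4,-2) [heading=90, draw]
  ]
  -- iteration 2/2 --
  FD 11.4: (-2.4,-2) -> (-2.4,9.4) [heading=90, draw]
  RT 90: heading 90 -> 0
  REPEAT 4 [
    -- iteration 1/4 --
    PD: pen down
    FD 1.5: (-2.4,9.4) -> (-0.9,9.4) [heading=0, draw]
    -- iteration 2/4 --
    PD: pen down
    FD 1.5: (-0.9,9.4) -> (0.6,9.4) [heading=0, draw]
    -- iteration 3/4 --
    PD: pen down
    FD 1.5: (0.6,9.4) -> (2.1,9.4) [heading=0, draw]
    -- iteration 4/4 --
    PD: pen down
    FD 1.5: (2.1,9.4) -> (3.6,9.4) [heading=0, draw]
  ]
]
Final: pos=(3.6,9.4), heading=0, 10 segment(s) drawn

Segment lengths:
  seg 1: (9,-8) -> (-2.4,-8), length = 11.4
  seg 2: (-2.4,-8) -> (-2.4,-6.5), length = 1.5
  seg 3: (-2.4,-6.5) -> (-2.4,-5), length = 1.5
  seg 4: (-2.4,-5) -> (-2.4,-3.5), length = 1.5
  seg 5: (-2.4,-3.5) -> (-2.4,-2), length = 1.5
  seg 6: (-2.4,-2) -> (-2.4,9.4), length = 11.4
  seg 7: (-2.4,9.4) -> (-0.9,9.4), length = 1.5
  seg 8: (-0.9,9.4) -> (0.6,9.4), length = 1.5
  seg 9: (0.6,9.4) -> (2.1,9.4), length = 1.5
  seg 10: (2.1,9.4) -> (3.6,9.4), length = 1.5
Total = 34.8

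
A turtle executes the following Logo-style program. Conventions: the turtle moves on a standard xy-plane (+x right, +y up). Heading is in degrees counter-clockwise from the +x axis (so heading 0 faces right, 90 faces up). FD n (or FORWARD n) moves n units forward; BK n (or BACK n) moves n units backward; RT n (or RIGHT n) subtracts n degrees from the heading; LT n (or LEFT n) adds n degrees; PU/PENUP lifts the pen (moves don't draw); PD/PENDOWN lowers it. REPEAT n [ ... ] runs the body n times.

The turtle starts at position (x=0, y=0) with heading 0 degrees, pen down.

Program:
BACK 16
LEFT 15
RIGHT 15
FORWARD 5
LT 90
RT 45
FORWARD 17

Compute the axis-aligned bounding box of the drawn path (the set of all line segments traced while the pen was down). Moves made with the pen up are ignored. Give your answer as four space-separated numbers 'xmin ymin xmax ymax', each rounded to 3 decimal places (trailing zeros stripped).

Answer: -16 0 1.021 12.021

Derivation:
Executing turtle program step by step:
Start: pos=(0,0), heading=0, pen down
BK 16: (0,0) -> (-16,0) [heading=0, draw]
LT 15: heading 0 -> 15
RT 15: heading 15 -> 0
FD 5: (-16,0) -> (-11,0) [heading=0, draw]
LT 90: heading 0 -> 90
RT 45: heading 90 -> 45
FD 17: (-11,0) -> (1.021,12.021) [heading=45, draw]
Final: pos=(1.021,12.021), heading=45, 3 segment(s) drawn

Segment endpoints: x in {-16, -11, 0, 1.021}, y in {0, 12.021}
xmin=-16, ymin=0, xmax=1.021, ymax=12.021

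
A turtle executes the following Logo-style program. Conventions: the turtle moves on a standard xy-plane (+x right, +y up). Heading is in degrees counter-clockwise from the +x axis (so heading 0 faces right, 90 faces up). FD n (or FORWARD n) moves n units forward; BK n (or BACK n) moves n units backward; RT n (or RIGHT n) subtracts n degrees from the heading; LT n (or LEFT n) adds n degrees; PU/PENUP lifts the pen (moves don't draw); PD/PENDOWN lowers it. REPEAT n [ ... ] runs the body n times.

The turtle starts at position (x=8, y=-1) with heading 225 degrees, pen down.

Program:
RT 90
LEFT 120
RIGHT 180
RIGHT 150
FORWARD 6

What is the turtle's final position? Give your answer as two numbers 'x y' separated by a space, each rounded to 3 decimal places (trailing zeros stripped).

Answer: 9.553 -6.796

Derivation:
Executing turtle program step by step:
Start: pos=(8,-1), heading=225, pen down
RT 90: heading 225 -> 135
LT 120: heading 135 -> 255
RT 180: heading 255 -> 75
RT 150: heading 75 -> 285
FD 6: (8,-1) -> (9.553,-6.796) [heading=285, draw]
Final: pos=(9.553,-6.796), heading=285, 1 segment(s) drawn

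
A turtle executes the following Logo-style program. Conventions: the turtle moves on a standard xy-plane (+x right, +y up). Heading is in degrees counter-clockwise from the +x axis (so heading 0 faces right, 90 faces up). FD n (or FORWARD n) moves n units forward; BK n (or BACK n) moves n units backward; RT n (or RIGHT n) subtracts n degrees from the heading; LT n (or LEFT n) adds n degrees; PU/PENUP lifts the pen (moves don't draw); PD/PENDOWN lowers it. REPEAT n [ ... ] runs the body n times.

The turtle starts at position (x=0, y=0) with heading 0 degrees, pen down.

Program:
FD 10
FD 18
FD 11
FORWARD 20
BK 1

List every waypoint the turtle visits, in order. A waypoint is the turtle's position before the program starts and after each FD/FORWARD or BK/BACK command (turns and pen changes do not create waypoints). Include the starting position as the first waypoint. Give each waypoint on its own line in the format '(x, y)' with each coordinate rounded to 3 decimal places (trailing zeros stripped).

Answer: (0, 0)
(10, 0)
(28, 0)
(39, 0)
(59, 0)
(58, 0)

Derivation:
Executing turtle program step by step:
Start: pos=(0,0), heading=0, pen down
FD 10: (0,0) -> (10,0) [heading=0, draw]
FD 18: (10,0) -> (28,0) [heading=0, draw]
FD 11: (28,0) -> (39,0) [heading=0, draw]
FD 20: (39,0) -> (59,0) [heading=0, draw]
BK 1: (59,0) -> (58,0) [heading=0, draw]
Final: pos=(58,0), heading=0, 5 segment(s) drawn
Waypoints (6 total):
(0, 0)
(10, 0)
(28, 0)
(39, 0)
(59, 0)
(58, 0)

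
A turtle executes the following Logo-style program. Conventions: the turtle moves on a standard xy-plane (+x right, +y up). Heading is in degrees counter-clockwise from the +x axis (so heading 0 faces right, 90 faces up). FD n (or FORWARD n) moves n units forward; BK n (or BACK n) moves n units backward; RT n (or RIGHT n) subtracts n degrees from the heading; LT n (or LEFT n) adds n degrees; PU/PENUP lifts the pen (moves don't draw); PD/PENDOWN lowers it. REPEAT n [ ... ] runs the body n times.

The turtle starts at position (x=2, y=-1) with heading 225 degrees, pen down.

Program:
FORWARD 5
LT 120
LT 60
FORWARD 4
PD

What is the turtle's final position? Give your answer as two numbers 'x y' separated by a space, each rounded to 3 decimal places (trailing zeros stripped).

Executing turtle program step by step:
Start: pos=(2,-1), heading=225, pen down
FD 5: (2,-1) -> (-1.536,-4.536) [heading=225, draw]
LT 120: heading 225 -> 345
LT 60: heading 345 -> 45
FD 4: (-1.536,-4.536) -> (1.293,-1.707) [heading=45, draw]
PD: pen down
Final: pos=(1.293,-1.707), heading=45, 2 segment(s) drawn

Answer: 1.293 -1.707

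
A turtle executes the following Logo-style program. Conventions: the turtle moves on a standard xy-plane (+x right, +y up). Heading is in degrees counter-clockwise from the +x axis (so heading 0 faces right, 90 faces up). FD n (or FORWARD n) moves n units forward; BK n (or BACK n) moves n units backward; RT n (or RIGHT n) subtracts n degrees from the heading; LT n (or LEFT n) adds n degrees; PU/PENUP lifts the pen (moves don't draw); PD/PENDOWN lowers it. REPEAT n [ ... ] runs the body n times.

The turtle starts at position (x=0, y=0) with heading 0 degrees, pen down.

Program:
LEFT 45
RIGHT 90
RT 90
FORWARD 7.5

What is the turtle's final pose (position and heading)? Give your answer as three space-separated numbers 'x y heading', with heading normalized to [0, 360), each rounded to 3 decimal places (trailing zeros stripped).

Answer: -5.303 -5.303 225

Derivation:
Executing turtle program step by step:
Start: pos=(0,0), heading=0, pen down
LT 45: heading 0 -> 45
RT 90: heading 45 -> 315
RT 90: heading 315 -> 225
FD 7.5: (0,0) -> (-5.303,-5.303) [heading=225, draw]
Final: pos=(-5.303,-5.303), heading=225, 1 segment(s) drawn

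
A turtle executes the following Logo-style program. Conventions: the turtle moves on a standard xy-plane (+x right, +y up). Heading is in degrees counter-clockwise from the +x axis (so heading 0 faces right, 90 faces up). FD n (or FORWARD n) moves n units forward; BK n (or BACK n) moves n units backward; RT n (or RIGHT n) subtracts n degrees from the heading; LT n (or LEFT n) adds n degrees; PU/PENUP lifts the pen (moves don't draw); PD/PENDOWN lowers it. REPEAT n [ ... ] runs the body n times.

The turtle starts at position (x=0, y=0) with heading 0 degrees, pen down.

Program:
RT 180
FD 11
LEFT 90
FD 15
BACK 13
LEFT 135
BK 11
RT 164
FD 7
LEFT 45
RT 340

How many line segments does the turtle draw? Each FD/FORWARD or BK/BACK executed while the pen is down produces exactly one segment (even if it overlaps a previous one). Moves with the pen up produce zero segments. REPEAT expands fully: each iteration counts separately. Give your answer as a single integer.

Answer: 5

Derivation:
Executing turtle program step by step:
Start: pos=(0,0), heading=0, pen down
RT 180: heading 0 -> 180
FD 11: (0,0) -> (-11,0) [heading=180, draw]
LT 90: heading 180 -> 270
FD 15: (-11,0) -> (-11,-15) [heading=270, draw]
BK 13: (-11,-15) -> (-11,-2) [heading=270, draw]
LT 135: heading 270 -> 45
BK 11: (-11,-2) -> (-18.778,-9.778) [heading=45, draw]
RT 164: heading 45 -> 241
FD 7: (-18.778,-9.778) -> (-22.172,-15.901) [heading=241, draw]
LT 45: heading 241 -> 286
RT 340: heading 286 -> 306
Final: pos=(-22.172,-15.901), heading=306, 5 segment(s) drawn
Segments drawn: 5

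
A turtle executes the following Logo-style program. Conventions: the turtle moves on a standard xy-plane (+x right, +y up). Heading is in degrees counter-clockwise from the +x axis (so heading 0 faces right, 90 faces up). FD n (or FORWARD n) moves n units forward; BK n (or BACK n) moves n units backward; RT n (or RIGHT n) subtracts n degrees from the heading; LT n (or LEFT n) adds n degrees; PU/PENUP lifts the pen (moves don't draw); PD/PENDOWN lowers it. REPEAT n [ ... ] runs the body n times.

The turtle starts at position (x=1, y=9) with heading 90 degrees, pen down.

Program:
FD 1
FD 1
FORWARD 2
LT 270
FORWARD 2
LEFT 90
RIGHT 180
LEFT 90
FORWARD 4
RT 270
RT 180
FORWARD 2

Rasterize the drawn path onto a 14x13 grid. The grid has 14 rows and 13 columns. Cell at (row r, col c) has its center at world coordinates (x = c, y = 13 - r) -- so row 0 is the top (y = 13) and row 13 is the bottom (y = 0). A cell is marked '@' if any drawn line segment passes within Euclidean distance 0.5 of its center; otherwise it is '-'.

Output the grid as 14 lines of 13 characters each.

Segment 0: (1,9) -> (1,10)
Segment 1: (1,10) -> (1,11)
Segment 2: (1,11) -> (1,13)
Segment 3: (1,13) -> (3,13)
Segment 4: (3,13) -> (7,13)
Segment 5: (7,13) -> (7,11)

Answer: -@@@@@@@-----
-@-----@-----
-@-----@-----
-@-----------
-@-----------
-------------
-------------
-------------
-------------
-------------
-------------
-------------
-------------
-------------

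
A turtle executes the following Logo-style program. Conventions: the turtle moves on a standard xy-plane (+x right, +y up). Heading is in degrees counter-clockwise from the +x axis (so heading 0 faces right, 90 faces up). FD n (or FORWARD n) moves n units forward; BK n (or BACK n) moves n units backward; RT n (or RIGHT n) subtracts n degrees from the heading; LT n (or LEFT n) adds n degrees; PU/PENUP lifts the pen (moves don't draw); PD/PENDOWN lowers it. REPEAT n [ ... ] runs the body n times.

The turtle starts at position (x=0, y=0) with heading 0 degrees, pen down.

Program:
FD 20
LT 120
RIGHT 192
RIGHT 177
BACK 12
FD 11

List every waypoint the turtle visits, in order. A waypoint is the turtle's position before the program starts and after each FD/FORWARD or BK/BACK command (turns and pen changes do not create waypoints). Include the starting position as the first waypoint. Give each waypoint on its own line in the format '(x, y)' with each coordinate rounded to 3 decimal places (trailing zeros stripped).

Answer: (0, 0)
(20, 0)
(24.3, -11.203)
(20.358, -0.934)

Derivation:
Executing turtle program step by step:
Start: pos=(0,0), heading=0, pen down
FD 20: (0,0) -> (20,0) [heading=0, draw]
LT 120: heading 0 -> 120
RT 192: heading 120 -> 288
RT 177: heading 288 -> 111
BK 12: (20,0) -> (24.3,-11.203) [heading=111, draw]
FD 11: (24.3,-11.203) -> (20.358,-0.934) [heading=111, draw]
Final: pos=(20.358,-0.934), heading=111, 3 segment(s) drawn
Waypoints (4 total):
(0, 0)
(20, 0)
(24.3, -11.203)
(20.358, -0.934)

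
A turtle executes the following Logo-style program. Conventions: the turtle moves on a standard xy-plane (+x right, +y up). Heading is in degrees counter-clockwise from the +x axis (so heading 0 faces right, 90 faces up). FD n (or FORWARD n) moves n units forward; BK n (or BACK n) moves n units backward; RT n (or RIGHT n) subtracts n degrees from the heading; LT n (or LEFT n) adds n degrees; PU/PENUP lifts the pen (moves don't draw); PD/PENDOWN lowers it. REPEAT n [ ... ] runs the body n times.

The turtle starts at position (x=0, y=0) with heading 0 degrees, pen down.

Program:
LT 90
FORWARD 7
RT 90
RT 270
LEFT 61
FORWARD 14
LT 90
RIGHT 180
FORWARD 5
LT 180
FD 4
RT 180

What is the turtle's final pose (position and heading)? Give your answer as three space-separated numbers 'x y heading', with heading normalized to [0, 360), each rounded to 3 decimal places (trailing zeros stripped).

Answer: -11.76 14.662 61

Derivation:
Executing turtle program step by step:
Start: pos=(0,0), heading=0, pen down
LT 90: heading 0 -> 90
FD 7: (0,0) -> (0,7) [heading=90, draw]
RT 90: heading 90 -> 0
RT 270: heading 0 -> 90
LT 61: heading 90 -> 151
FD 14: (0,7) -> (-12.245,13.787) [heading=151, draw]
LT 90: heading 151 -> 241
RT 180: heading 241 -> 61
FD 5: (-12.245,13.787) -> (-9.821,18.16) [heading=61, draw]
LT 180: heading 61 -> 241
FD 4: (-9.821,18.16) -> (-11.76,14.662) [heading=241, draw]
RT 180: heading 241 -> 61
Final: pos=(-11.76,14.662), heading=61, 4 segment(s) drawn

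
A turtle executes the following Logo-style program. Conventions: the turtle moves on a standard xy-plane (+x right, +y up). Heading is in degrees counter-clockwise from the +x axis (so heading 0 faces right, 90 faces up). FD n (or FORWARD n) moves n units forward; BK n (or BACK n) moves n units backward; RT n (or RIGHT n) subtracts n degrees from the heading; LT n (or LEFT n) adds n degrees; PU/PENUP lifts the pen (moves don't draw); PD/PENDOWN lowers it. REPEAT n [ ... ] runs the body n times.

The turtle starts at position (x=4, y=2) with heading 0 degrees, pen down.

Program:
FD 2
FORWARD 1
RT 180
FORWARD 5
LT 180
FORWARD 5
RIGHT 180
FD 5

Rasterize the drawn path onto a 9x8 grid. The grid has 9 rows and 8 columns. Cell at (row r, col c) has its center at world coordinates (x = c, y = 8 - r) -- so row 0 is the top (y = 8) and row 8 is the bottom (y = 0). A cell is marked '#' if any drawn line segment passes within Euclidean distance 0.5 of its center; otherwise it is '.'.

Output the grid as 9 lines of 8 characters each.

Answer: ........
........
........
........
........
........
..######
........
........

Derivation:
Segment 0: (4,2) -> (6,2)
Segment 1: (6,2) -> (7,2)
Segment 2: (7,2) -> (2,2)
Segment 3: (2,2) -> (7,2)
Segment 4: (7,2) -> (2,2)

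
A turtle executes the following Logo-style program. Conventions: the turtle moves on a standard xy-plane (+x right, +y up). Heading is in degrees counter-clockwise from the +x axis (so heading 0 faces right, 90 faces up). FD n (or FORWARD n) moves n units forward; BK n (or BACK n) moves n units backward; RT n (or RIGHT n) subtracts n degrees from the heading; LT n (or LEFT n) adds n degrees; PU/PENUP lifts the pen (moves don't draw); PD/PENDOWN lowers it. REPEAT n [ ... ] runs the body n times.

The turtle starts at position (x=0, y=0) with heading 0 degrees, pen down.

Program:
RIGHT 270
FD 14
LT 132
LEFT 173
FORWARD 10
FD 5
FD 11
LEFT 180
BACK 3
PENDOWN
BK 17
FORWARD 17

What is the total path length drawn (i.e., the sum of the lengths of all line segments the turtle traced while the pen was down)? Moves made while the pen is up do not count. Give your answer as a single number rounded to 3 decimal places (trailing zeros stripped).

Executing turtle program step by step:
Start: pos=(0,0), heading=0, pen down
RT 270: heading 0 -> 90
FD 14: (0,0) -> (0,14) [heading=90, draw]
LT 132: heading 90 -> 222
LT 173: heading 222 -> 35
FD 10: (0,14) -> (8.192,19.736) [heading=35, draw]
FD 5: (8.192,19.736) -> (12.287,22.604) [heading=35, draw]
FD 11: (12.287,22.604) -> (21.298,28.913) [heading=35, draw]
LT 180: heading 35 -> 215
BK 3: (21.298,28.913) -> (23.755,30.634) [heading=215, draw]
PD: pen down
BK 17: (23.755,30.634) -> (37.681,40.385) [heading=215, draw]
FD 17: (37.681,40.385) -> (23.755,30.634) [heading=215, draw]
Final: pos=(23.755,30.634), heading=215, 7 segment(s) drawn

Segment lengths:
  seg 1: (0,0) -> (0,14), length = 14
  seg 2: (0,14) -> (8.192,19.736), length = 10
  seg 3: (8.192,19.736) -> (12.287,22.604), length = 5
  seg 4: (12.287,22.604) -> (21.298,28.913), length = 11
  seg 5: (21.298,28.913) -> (23.755,30.634), length = 3
  seg 6: (23.755,30.634) -> (37.681,40.385), length = 17
  seg 7: (37.681,40.385) -> (23.755,30.634), length = 17
Total = 77

Answer: 77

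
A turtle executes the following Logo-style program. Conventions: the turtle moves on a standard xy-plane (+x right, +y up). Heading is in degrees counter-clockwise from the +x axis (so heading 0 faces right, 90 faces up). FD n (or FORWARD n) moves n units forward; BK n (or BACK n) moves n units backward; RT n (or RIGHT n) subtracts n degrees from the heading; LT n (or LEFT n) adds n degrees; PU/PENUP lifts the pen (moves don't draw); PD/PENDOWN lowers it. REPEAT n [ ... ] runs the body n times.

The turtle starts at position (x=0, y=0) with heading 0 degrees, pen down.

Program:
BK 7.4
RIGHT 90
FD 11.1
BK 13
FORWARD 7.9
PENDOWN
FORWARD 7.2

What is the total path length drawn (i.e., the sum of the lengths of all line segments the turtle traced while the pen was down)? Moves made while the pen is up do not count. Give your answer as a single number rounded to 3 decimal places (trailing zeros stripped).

Answer: 46.6

Derivation:
Executing turtle program step by step:
Start: pos=(0,0), heading=0, pen down
BK 7.4: (0,0) -> (-7.4,0) [heading=0, draw]
RT 90: heading 0 -> 270
FD 11.1: (-7.4,0) -> (-7.4,-11.1) [heading=270, draw]
BK 13: (-7.4,-11.1) -> (-7.4,1.9) [heading=270, draw]
FD 7.9: (-7.4,1.9) -> (-7.4,-6) [heading=270, draw]
PD: pen down
FD 7.2: (-7.4,-6) -> (-7.4,-13.2) [heading=270, draw]
Final: pos=(-7.4,-13.2), heading=270, 5 segment(s) drawn

Segment lengths:
  seg 1: (0,0) -> (-7.4,0), length = 7.4
  seg 2: (-7.4,0) -> (-7.4,-11.1), length = 11.1
  seg 3: (-7.4,-11.1) -> (-7.4,1.9), length = 13
  seg 4: (-7.4,1.9) -> (-7.4,-6), length = 7.9
  seg 5: (-7.4,-6) -> (-7.4,-13.2), length = 7.2
Total = 46.6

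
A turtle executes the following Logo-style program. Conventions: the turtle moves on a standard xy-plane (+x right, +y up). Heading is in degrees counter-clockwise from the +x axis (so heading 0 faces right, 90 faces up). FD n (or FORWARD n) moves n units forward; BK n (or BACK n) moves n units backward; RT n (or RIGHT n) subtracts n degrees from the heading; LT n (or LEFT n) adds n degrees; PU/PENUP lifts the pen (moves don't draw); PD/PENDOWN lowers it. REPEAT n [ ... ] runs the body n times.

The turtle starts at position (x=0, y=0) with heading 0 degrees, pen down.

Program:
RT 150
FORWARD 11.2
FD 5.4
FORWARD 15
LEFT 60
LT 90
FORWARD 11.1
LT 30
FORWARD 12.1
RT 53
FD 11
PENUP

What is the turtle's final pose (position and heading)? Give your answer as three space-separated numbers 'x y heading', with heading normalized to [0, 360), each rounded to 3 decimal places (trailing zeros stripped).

Executing turtle program step by step:
Start: pos=(0,0), heading=0, pen down
RT 150: heading 0 -> 210
FD 11.2: (0,0) -> (-9.699,-5.6) [heading=210, draw]
FD 5.4: (-9.699,-5.6) -> (-14.376,-8.3) [heading=210, draw]
FD 15: (-14.376,-8.3) -> (-27.366,-15.8) [heading=210, draw]
LT 60: heading 210 -> 270
LT 90: heading 270 -> 0
FD 11.1: (-27.366,-15.8) -> (-16.266,-15.8) [heading=0, draw]
LT 30: heading 0 -> 30
FD 12.1: (-16.266,-15.8) -> (-5.787,-9.75) [heading=30, draw]
RT 53: heading 30 -> 337
FD 11: (-5.787,-9.75) -> (4.338,-14.048) [heading=337, draw]
PU: pen up
Final: pos=(4.338,-14.048), heading=337, 6 segment(s) drawn

Answer: 4.338 -14.048 337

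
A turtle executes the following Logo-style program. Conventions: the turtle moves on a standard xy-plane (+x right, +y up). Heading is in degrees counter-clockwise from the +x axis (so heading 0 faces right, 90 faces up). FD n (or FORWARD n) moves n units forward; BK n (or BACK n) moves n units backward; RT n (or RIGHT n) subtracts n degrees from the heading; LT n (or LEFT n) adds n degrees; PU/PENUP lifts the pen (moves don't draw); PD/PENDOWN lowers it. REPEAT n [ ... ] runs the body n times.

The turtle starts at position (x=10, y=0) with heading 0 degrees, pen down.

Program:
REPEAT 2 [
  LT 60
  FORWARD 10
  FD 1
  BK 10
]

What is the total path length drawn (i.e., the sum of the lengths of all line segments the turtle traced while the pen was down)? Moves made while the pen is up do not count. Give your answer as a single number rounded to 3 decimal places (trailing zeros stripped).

Executing turtle program step by step:
Start: pos=(10,0), heading=0, pen down
REPEAT 2 [
  -- iteration 1/2 --
  LT 60: heading 0 -> 60
  FD 10: (10,0) -> (15,8.66) [heading=60, draw]
  FD 1: (15,8.66) -> (15.5,9.526) [heading=60, draw]
  BK 10: (15.5,9.526) -> (10.5,0.866) [heading=60, draw]
  -- iteration 2/2 --
  LT 60: heading 60 -> 120
  FD 10: (10.5,0.866) -> (5.5,9.526) [heading=120, draw]
  FD 1: (5.5,9.526) -> (5,10.392) [heading=120, draw]
  BK 10: (5,10.392) -> (10,1.732) [heading=120, draw]
]
Final: pos=(10,1.732), heading=120, 6 segment(s) drawn

Segment lengths:
  seg 1: (10,0) -> (15,8.66), length = 10
  seg 2: (15,8.66) -> (15.5,9.526), length = 1
  seg 3: (15.5,9.526) -> (10.5,0.866), length = 10
  seg 4: (10.5,0.866) -> (5.5,9.526), length = 10
  seg 5: (5.5,9.526) -> (5,10.392), length = 1
  seg 6: (5,10.392) -> (10,1.732), length = 10
Total = 42

Answer: 42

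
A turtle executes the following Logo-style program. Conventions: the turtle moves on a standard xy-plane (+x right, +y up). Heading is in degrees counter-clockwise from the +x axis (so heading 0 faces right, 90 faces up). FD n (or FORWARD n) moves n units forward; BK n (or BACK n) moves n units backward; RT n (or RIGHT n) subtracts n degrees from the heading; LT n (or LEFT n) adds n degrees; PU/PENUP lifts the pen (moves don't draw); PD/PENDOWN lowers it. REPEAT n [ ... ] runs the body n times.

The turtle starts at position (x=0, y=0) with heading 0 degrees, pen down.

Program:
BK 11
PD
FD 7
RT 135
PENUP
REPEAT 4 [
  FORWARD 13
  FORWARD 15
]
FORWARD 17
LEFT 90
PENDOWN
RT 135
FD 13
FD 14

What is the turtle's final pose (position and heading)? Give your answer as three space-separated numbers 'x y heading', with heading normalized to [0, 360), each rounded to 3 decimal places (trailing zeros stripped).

Answer: -122.217 -91.217 180

Derivation:
Executing turtle program step by step:
Start: pos=(0,0), heading=0, pen down
BK 11: (0,0) -> (-11,0) [heading=0, draw]
PD: pen down
FD 7: (-11,0) -> (-4,0) [heading=0, draw]
RT 135: heading 0 -> 225
PU: pen up
REPEAT 4 [
  -- iteration 1/4 --
  FD 13: (-4,0) -> (-13.192,-9.192) [heading=225, move]
  FD 15: (-13.192,-9.192) -> (-23.799,-19.799) [heading=225, move]
  -- iteration 2/4 --
  FD 13: (-23.799,-19.799) -> (-32.991,-28.991) [heading=225, move]
  FD 15: (-32.991,-28.991) -> (-43.598,-39.598) [heading=225, move]
  -- iteration 3/4 --
  FD 13: (-43.598,-39.598) -> (-52.79,-48.79) [heading=225, move]
  FD 15: (-52.79,-48.79) -> (-63.397,-59.397) [heading=225, move]
  -- iteration 4/4 --
  FD 13: (-63.397,-59.397) -> (-72.589,-68.589) [heading=225, move]
  FD 15: (-72.589,-68.589) -> (-83.196,-79.196) [heading=225, move]
]
FD 17: (-83.196,-79.196) -> (-95.217,-91.217) [heading=225, move]
LT 90: heading 225 -> 315
PD: pen down
RT 135: heading 315 -> 180
FD 13: (-95.217,-91.217) -> (-108.217,-91.217) [heading=180, draw]
FD 14: (-108.217,-91.217) -> (-122.217,-91.217) [heading=180, draw]
Final: pos=(-122.217,-91.217), heading=180, 4 segment(s) drawn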